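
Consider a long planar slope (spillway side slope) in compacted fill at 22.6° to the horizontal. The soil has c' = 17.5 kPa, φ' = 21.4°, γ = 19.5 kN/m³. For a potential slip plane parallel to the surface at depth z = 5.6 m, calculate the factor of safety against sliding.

For an infinite slope with a slip plane parallel to the surface (no pore pressure): FS = [c' + γz cos²β tanφ'] / [γz sinβ cosβ].
γz = 19.5·5.6 = 109.20 kN/m²
Numerator = 17.5 + 109.20·cos²22.6°·tan21.4° = 17.5 + 109.20·0.8523·0.3919 = 53.975 kPa
Denominator = 109.20·sin22.6°·cos22.6° = 109.20·0.3843·0.9232 = 38.743 kPa
FS = 53.975 / 38.743 = 1.393

FS = 1.39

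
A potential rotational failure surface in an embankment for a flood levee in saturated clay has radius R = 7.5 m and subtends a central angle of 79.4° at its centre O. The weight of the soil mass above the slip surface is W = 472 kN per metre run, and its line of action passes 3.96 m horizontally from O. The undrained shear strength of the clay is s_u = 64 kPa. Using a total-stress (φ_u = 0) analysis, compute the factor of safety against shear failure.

FS = 2.67

Taking moments about the centre O, the resisting moment is provided by the undrained shear strength acting along the arc:
Arc length L_a = R·θ = 7.5·(79.4°·π/180) = 7.5·1.3858 = 10.39 m
M_R = s_u·L_a·R = 64·10.39·7.5 = 4988.8 kN·m/m
M_D = W·d = 472·3.96 = 1869.1 kN·m/m
FS = M_R / M_D = 4988.8 / 1869.1 = 2.669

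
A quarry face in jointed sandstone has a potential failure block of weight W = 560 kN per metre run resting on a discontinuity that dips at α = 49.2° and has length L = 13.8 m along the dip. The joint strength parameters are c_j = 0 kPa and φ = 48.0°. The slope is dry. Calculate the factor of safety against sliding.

FS = 0.96

Resolving the block weight along and normal to the plane and applying the Mohr–Coulomb strength on the joint:
N' = W cosα = 560·cos49.2° = 365.9 kN/m
Driving force T = W sinα = 560·sin49.2° = 423.9 kN/m
Resisting force R = c_j·L + N'·tanφ = 0·13.8 + 365.9·tan48.0° = 0.0 + 406.4 = 406.4 kN/m
FS = R / T = 406.4 / 423.9 = 0.959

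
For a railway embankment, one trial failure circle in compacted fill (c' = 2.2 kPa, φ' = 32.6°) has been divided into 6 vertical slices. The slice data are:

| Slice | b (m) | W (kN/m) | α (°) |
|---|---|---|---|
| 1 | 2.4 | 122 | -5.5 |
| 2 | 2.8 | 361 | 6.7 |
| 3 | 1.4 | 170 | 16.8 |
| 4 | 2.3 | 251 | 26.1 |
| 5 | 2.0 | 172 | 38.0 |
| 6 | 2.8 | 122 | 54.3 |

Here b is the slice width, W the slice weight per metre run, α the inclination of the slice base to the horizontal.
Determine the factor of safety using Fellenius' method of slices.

Ordinary method of slices: FS = Σ[c'·Δl_i + (W_i cosα_i)·tanφ'] / Σ W_i sinα_i, with Δl_i = b_i / cosα_i.
Slice 1: Δl = 2.4/cos(-5.5°) = 2.411 m; N'_1 = 122·cos(-5.5°) = 121.4; c'Δl = 5.30; W sinα = -11.7
Slice 2: Δl = 2.8/cos6.7° = 2.819 m; N'_2 = 361·cos6.7° = 358.5; c'Δl = 6.20; W sinα = 42.1
Slice 3: Δl = 1.4/cos16.8° = 1.462 m; N'_3 = 170·cos16.8° = 162.7; c'Δl = 3.22; W sinα = 49.1
Slice 4: Δl = 2.3/cos26.1° = 2.561 m; N'_4 = 251·cos26.1° = 225.4; c'Δl = 5.63; W sinα = 110.4
Slice 5: Δl = 2.0/cos38.0° = 2.538 m; N'_5 = 172·cos38.0° = 135.5; c'Δl = 5.58; W sinα = 105.9
Slice 6: Δl = 2.8/cos54.3° = 4.798 m; N'_6 = 122·cos54.3° = 71.2; c'Δl = 10.56; W sinα = 99.1
Σc'Δl = 36.5 kN/m; ΣN' = 1074.9 kN/m; ΣW sinα = 395.0 kN/m
Resisting = 36.5 + 1074.9·tan32.6° = 36.5 + 687.4 = 723.9 kN/m
FS = 723.9 / 395.0 = 1.833

FS = 1.83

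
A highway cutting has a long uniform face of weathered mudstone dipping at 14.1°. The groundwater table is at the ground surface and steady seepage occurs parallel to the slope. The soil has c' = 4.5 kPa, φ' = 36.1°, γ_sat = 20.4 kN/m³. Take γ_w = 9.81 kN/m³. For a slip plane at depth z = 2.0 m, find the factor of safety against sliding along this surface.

FS = 1.97

With seepage parallel to the slope and the water table at the surface, the effective normal stress on the slip plane uses the buoyant unit weight γ' = γ_sat − γ_w while the driving shear stress uses γ_sat:
FS = [c' + γ' z cos²β tanφ'] / [γ_sat z sinβ cosβ]
γ' = 20.4 − 9.81 = 10.59 kN/m³
Numerator = 4.5 + 10.59·2.0·cos²14.1°·tan36.1° = 4.5 + 10.59·2.0·0.9407·0.7292 = 19.028 kPa
Denominator = 20.4·2.0·sin14.1°·cos14.1° = 20.4·2.0·0.2436·0.9699 = 9.640 kPa
FS = 19.028 / 9.640 = 1.974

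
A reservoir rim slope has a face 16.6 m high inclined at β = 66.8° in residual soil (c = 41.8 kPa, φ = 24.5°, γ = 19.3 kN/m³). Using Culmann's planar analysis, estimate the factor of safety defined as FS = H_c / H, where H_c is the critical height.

FS = 1.68

H_c = (4c/γ) · sinβ cosφ / [1 − cos(β − φ)]
    = (4·41.8/19.3) · sin66.8°·cos24.5° / [1 − cos42.3°]
    = 8.663 · 0.8364 / 0.2604 = 27.83 m
FS = H_c / H = 27.83 / 16.6 = 1.676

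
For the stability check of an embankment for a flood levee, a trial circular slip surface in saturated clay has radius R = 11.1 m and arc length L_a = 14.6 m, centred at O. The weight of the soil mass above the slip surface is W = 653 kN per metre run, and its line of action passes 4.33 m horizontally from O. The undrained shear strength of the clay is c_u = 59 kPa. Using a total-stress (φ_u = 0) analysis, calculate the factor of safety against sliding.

Taking moments about the centre O, the resisting moment is provided by the undrained shear strength acting along the arc:
M_R = c_u·L_a·R = 59·14.60·11.1 = 9561.5 kN·m/m
M_D = W·d = 653·4.33 = 2827.5 kN·m/m
FS = M_R / M_D = 9561.5 / 2827.5 = 3.382

FS = 3.38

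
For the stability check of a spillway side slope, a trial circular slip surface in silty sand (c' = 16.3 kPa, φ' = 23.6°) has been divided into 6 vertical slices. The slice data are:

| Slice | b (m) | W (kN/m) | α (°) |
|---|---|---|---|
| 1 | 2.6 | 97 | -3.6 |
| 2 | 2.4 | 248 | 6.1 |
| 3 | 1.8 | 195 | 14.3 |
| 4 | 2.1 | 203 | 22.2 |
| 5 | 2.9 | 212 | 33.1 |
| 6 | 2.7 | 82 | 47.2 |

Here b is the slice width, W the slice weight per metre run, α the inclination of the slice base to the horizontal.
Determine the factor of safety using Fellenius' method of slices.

FS = 2.14

Ordinary method of slices: FS = Σ[c'·Δl_i + (W_i cosα_i)·tanφ'] / Σ W_i sinα_i, with Δl_i = b_i / cosα_i.
Slice 1: Δl = 2.6/cos(-3.6°) = 2.605 m; N'_1 = 97·cos(-3.6°) = 96.8; c'Δl = 42.46; W sinα = -6.1
Slice 2: Δl = 2.4/cos6.1° = 2.414 m; N'_2 = 248·cos6.1° = 246.6; c'Δl = 39.34; W sinα = 26.4
Slice 3: Δl = 1.8/cos14.3° = 1.858 m; N'_3 = 195·cos14.3° = 189.0; c'Δl = 30.28; W sinα = 48.2
Slice 4: Δl = 2.1/cos22.2° = 2.268 m; N'_4 = 203·cos22.2° = 188.0; c'Δl = 36.97; W sinα = 76.7
Slice 5: Δl = 2.9/cos33.1° = 3.462 m; N'_5 = 212·cos33.1° = 177.6; c'Δl = 56.43; W sinα = 115.8
Slice 6: Δl = 2.7/cos47.2° = 3.974 m; N'_6 = 82·cos47.2° = 55.7; c'Δl = 64.77; W sinα = 60.2
Σc'Δl = 270.3 kN/m; ΣN' = 953.6 kN/m; ΣW sinα = 321.1 kN/m
Resisting = 270.3 + 953.6·tan23.6° = 270.3 + 416.6 = 686.9 kN/m
FS = 686.9 / 321.1 = 2.139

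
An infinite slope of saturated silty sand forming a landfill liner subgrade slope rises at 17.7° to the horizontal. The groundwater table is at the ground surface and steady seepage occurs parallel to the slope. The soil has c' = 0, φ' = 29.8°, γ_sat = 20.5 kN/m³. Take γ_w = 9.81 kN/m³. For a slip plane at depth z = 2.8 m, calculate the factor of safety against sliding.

With seepage parallel to the slope and the water table at the surface, the effective normal stress on the slip plane uses the buoyant unit weight γ' = γ_sat − γ_w while the driving shear stress uses γ_sat:
FS = [c' + γ' z cos²β tanφ'] / [γ_sat z sinβ cosβ]
(For c' = 0 this reduces to FS = (γ'/γ_sat)·tanφ'/tanβ.)
γ' = 20.5 − 9.81 = 10.69 kN/m³
Numerator = 0.0 + 10.69·2.8·cos²17.7°·tan29.8° = 0.0 + 10.69·2.8·0.9076·0.5727 = 15.558 kPa
Denominator = 20.5·2.8·sin17.7°·cos17.7° = 20.5·2.8·0.3040·0.9527 = 16.625 kPa
FS = 15.558 / 16.625 = 0.936

FS = 0.94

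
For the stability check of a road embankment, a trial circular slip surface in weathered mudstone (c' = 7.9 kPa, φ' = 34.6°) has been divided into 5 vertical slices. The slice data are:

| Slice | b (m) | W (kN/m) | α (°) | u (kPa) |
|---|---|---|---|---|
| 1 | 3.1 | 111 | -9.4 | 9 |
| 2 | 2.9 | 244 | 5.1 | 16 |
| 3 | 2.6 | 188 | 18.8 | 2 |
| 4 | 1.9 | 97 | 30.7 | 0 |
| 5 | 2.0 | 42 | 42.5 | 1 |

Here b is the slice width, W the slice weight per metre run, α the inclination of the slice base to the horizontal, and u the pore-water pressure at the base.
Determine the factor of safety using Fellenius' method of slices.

Ordinary method of slices: FS = Σ[c'·Δl_i + (W_i cosα_i − u_i·Δl_i)·tanφ'] / Σ W_i sinα_i, with Δl_i = b_i / cosα_i.
Slice 1: Δl = 3.1/cos(-9.4°) = 3.142 m; N'_1 = 111·cos(-9.4°) − 9·3.142 = 81.2; c'Δl = 24.82; W sinα = -18.1
Slice 2: Δl = 2.9/cos5.1° = 2.912 m; N'_2 = 244·cos5.1° − 16·2.912 = 196.4; c'Δl = 23.00; W sinα = 21.7
Slice 3: Δl = 2.6/cos18.8° = 2.747 m; N'_3 = 188·cos18.8° − 2·2.747 = 172.5; c'Δl = 21.70; W sinα = 60.6
Slice 4: Δl = 1.9/cos30.7° = 2.210 m; N'_4 = 97·cos30.7° − 0·2.210 = 83.4; c'Δl = 17.46; W sinα = 49.5
Slice 5: Δl = 2.0/cos42.5° = 2.713 m; N'_5 = 42·cos42.5° − 1·2.713 = 28.3; c'Δl = 21.43; W sinα = 28.4
Σc'Δl = 108.4 kN/m; ΣN' = 561.8 kN/m; ΣW sinα = 142.0 kN/m
Resisting = 108.4 + 561.8·tan34.6° = 108.4 + 387.6 = 496.0 kN/m
FS = 496.0 / 142.0 = 3.492

FS = 3.49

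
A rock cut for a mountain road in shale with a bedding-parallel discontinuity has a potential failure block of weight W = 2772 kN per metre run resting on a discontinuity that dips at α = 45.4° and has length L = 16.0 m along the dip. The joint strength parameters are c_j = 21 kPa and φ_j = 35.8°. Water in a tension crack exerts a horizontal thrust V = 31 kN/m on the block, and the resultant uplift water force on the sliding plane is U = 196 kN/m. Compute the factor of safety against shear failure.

FS = 0.79

Resolving the block weight along and normal to the plane and applying the Mohr–Coulomb strength on the joint:
N' = W cosα − U − V sinα = 2772·cos45.4° − 196 − 31·sin45.4° = 1728.3 kN/m
Driving force T = W sinα + V cosα = 2772·sin45.4° + 31·cos45.4° = 1995.5 kN/m
Resisting force R = c_j·L + N'·tanφ_j = 21·16.0 + 1728.3·tan35.8° = 336.0 + 1246.5 = 1582.5 kN/m
FS = R / T = 1582.5 / 1995.5 = 0.793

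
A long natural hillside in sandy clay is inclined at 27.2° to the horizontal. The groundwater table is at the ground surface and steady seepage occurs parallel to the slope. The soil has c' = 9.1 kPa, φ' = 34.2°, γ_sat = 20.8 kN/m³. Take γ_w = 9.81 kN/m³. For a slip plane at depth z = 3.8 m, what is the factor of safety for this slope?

FS = 0.98

With seepage parallel to the slope and the water table at the surface, the effective normal stress on the slip plane uses the buoyant unit weight γ' = γ_sat − γ_w while the driving shear stress uses γ_sat:
FS = [c' + γ' z cos²β tanφ'] / [γ_sat z sinβ cosβ]
γ' = 20.8 − 9.81 = 10.99 kN/m³
Numerator = 9.1 + 10.99·3.8·cos²27.2°·tan34.2° = 9.1 + 10.99·3.8·0.7911·0.6796 = 31.551 kPa
Denominator = 20.8·3.8·sin27.2°·cos27.2° = 20.8·3.8·0.4571·0.8894 = 32.134 kPa
FS = 31.551 / 32.134 = 0.982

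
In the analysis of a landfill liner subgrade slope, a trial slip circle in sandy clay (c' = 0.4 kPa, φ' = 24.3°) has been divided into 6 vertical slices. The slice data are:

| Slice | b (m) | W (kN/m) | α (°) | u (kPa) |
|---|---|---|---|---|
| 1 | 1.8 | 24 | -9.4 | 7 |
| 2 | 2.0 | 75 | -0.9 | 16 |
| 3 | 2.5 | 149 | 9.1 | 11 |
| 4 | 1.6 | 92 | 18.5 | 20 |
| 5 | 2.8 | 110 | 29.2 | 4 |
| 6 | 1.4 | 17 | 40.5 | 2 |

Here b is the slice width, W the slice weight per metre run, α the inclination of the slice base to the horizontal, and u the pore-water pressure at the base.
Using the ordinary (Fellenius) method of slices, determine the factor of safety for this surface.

FS = 1.33

Ordinary method of slices: FS = Σ[c'·Δl_i + (W_i cosα_i − u_i·Δl_i)·tanφ'] / Σ W_i sinα_i, with Δl_i = b_i / cosα_i.
Slice 1: Δl = 1.8/cos(-9.4°) = 1.824 m; N'_1 = 24·cos(-9.4°) − 7·1.824 = 10.9; c'Δl = 0.73; W sinα = -3.9
Slice 2: Δl = 2.0/cos(-0.9°) = 2.000 m; N'_2 = 75·cos(-0.9°) − 16·2.000 = 43.0; c'Δl = 0.80; W sinα = -1.2
Slice 3: Δl = 2.5/cos9.1° = 2.532 m; N'_3 = 149·cos9.1° − 11·2.532 = 119.3; c'Δl = 1.01; W sinα = 23.6
Slice 4: Δl = 1.6/cos18.5° = 1.687 m; N'_4 = 92·cos18.5° − 20·1.687 = 53.5; c'Δl = 0.67; W sinα = 29.2
Slice 5: Δl = 2.8/cos29.2° = 3.208 m; N'_5 = 110·cos29.2° − 4·3.208 = 83.2; c'Δl = 1.28; W sinα = 53.7
Slice 6: Δl = 1.4/cos40.5° = 1.841 m; N'_6 = 17·cos40.5° − 2·1.841 = 9.2; c'Δl = 0.74; W sinα = 11.0
Σc'Δl = 5.2 kN/m; ΣN' = 319.1 kN/m; ΣW sinα = 112.4 kN/m
Resisting = 5.2 + 319.1·tan24.3° = 5.2 + 144.1 = 149.3 kN/m
FS = 149.3 / 112.4 = 1.329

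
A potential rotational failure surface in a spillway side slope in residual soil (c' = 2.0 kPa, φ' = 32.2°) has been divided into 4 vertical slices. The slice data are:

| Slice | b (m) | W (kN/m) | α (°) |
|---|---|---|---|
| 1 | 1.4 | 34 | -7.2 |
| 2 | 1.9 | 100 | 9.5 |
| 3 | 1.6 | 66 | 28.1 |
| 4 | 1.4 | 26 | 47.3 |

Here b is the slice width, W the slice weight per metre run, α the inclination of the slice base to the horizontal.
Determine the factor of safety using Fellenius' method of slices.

FS = 2.33

Ordinary method of slices: FS = Σ[c'·Δl_i + (W_i cosα_i)·tanφ'] / Σ W_i sinα_i, with Δl_i = b_i / cosα_i.
Slice 1: Δl = 1.4/cos(-7.2°) = 1.411 m; N'_1 = 34·cos(-7.2°) = 33.7; c'Δl = 2.82; W sinα = -4.3
Slice 2: Δl = 1.9/cos9.5° = 1.926 m; N'_2 = 100·cos9.5° = 98.6; c'Δl = 3.85; W sinα = 16.5
Slice 3: Δl = 1.6/cos28.1° = 1.814 m; N'_3 = 66·cos28.1° = 58.2; c'Δl = 3.63; W sinα = 31.1
Slice 4: Δl = 1.4/cos47.3° = 2.064 m; N'_4 = 26·cos47.3° = 17.6; c'Δl = 4.13; W sinα = 19.1
Σc'Δl = 14.4 kN/m; ΣN' = 208.2 kN/m; ΣW sinα = 62.4 kN/m
Resisting = 14.4 + 208.2·tan32.2° = 14.4 + 131.1 = 145.6 kN/m
FS = 145.6 / 62.4 = 2.331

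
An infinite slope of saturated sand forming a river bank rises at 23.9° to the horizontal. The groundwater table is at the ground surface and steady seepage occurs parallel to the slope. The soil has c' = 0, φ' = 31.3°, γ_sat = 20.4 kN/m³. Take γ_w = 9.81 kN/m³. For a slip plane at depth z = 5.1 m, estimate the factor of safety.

FS = 0.71

With seepage parallel to the slope and the water table at the surface, the effective normal stress on the slip plane uses the buoyant unit weight γ' = γ_sat − γ_w while the driving shear stress uses γ_sat:
FS = [c' + γ' z cos²β tanφ'] / [γ_sat z sinβ cosβ]
(For c' = 0 this reduces to FS = (γ'/γ_sat)·tanφ'/tanβ.)
γ' = 20.4 − 9.81 = 10.59 kN/m³
Numerator = 0.0 + 10.59·5.1·cos²23.9°·tan31.3° = 0.0 + 10.59·5.1·0.8359·0.6080 = 27.448 kPa
Denominator = 20.4·5.1·sin23.9°·cos23.9° = 20.4·5.1·0.4051·0.9143 = 38.537 kPa
FS = 27.448 / 38.537 = 0.712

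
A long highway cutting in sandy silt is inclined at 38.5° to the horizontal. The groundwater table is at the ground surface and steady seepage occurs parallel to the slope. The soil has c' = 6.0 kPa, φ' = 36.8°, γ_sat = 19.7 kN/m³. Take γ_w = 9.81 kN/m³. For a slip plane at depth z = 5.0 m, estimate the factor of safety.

FS = 0.60

With seepage parallel to the slope and the water table at the surface, the effective normal stress on the slip plane uses the buoyant unit weight γ' = γ_sat − γ_w while the driving shear stress uses γ_sat:
FS = [c' + γ' z cos²β tanφ'] / [γ_sat z sinβ cosβ]
γ' = 19.7 − 9.81 = 9.89 kN/m³
Numerator = 6.0 + 9.89·5.0·cos²38.5°·tan36.8° = 6.0 + 9.89·5.0·0.6125·0.7481 = 28.658 kPa
Denominator = 19.7·5.0·sin38.5°·cos38.5° = 19.7·5.0·0.6225·0.7826 = 47.988 kPa
FS = 28.658 / 47.988 = 0.597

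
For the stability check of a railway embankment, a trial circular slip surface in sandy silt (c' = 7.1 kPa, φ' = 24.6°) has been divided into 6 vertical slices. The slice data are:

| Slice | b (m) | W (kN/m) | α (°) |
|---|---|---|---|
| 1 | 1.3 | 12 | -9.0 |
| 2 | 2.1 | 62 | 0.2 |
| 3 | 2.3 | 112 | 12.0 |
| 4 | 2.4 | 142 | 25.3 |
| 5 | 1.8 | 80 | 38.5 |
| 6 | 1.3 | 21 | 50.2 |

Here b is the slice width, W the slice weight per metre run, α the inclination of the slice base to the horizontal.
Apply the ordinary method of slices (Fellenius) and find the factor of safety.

FS = 1.81

Ordinary method of slices: FS = Σ[c'·Δl_i + (W_i cosα_i)·tanφ'] / Σ W_i sinα_i, with Δl_i = b_i / cosα_i.
Slice 1: Δl = 1.3/cos(-9.0°) = 1.316 m; N'_1 = 12·cos(-9.0°) = 11.9; c'Δl = 9.35; W sinα = -1.9
Slice 2: Δl = 2.1/cos0.2° = 2.100 m; N'_2 = 62·cos0.2° = 62.0; c'Δl = 14.91; W sinα = 0.2
Slice 3: Δl = 2.3/cos12.0° = 2.351 m; N'_3 = 112·cos12.0° = 109.6; c'Δl = 16.69; W sinα = 23.3
Slice 4: Δl = 2.4/cos25.3° = 2.655 m; N'_4 = 142·cos25.3° = 128.4; c'Δl = 18.85; W sinα = 60.7
Slice 5: Δl = 1.8/cos38.5° = 2.300 m; N'_5 = 80·cos38.5° = 62.6; c'Δl = 16.33; W sinα = 49.8
Slice 6: Δl = 1.3/cos50.2° = 2.031 m; N'_6 = 21·cos50.2° = 13.4; c'Δl = 14.42; W sinα = 16.1
Σc'Δl = 90.5 kN/m; ΣN' = 387.8 kN/m; ΣW sinα = 148.2 kN/m
Resisting = 90.5 + 387.8·tan24.6° = 90.5 + 177.6 = 268.1 kN/m
FS = 268.1 / 148.2 = 1.809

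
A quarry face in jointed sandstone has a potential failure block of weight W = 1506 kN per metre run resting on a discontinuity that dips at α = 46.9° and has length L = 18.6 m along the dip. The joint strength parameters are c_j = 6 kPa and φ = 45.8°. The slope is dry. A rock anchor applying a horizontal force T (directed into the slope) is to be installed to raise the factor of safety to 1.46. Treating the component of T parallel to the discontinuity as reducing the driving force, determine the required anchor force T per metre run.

T = 249 kN/m

Resolving forces along and normal to the sliding plane, with the horizontal anchor force T adding T·sinα to the effective normal force and T·cosα acting up the plane against the driving force:
FS = [c_jL + (W cosα + T sinα) tanφ] / [W sinα − T cosα]
Without the anchor: N' = 1029.0 kN/m, driving T_d = 1099.6 kN/m, resisting R = 6·18.6 + 1029.0·tan45.8° = 1169.8 kN/m, FS = 1.06.
Setting FS = 1.46 and solving for T:
1.46·(1099.6 − T cos46.9°) = 1169.8 + T sin46.9°·tan45.8°
T·(sin46.9°·tan45.8° + 1.46·cos46.9°) = 1.46·1099.6 − 1169.8
T·(0.7302·1.0283 + 1.46·0.6833) = 1605.5 − 1169.8 = 435.7
T·1.7484 = 435.7
T = 249.2 kN/m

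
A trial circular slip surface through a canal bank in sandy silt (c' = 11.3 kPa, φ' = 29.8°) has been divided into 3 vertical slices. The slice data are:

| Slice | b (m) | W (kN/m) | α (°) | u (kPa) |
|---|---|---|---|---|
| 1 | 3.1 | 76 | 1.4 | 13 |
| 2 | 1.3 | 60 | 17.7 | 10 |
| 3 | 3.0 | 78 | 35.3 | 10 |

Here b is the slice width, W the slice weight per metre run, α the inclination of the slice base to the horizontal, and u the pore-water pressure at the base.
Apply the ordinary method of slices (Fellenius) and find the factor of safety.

Ordinary method of slices: FS = Σ[c'·Δl_i + (W_i cosα_i − u_i·Δl_i)·tanφ'] / Σ W_i sinα_i, with Δl_i = b_i / cosα_i.
Slice 1: Δl = 3.1/cos1.4° = 3.101 m; N'_1 = 76·cos1.4° − 13·3.101 = 35.7; c'Δl = 35.04; W sinα = 1.9
Slice 2: Δl = 1.3/cos17.7° = 1.365 m; N'_2 = 60·cos17.7° − 10·1.365 = 43.5; c'Δl = 15.42; W sinα = 18.2
Slice 3: Δl = 3.0/cos35.3° = 3.676 m; N'_3 = 78·cos35.3° − 10·3.676 = 26.9; c'Δl = 41.54; W sinα = 45.1
Σc'Δl = 92.0 kN/m; ΣN' = 106.1 kN/m; ΣW sinα = 65.2 kN/m
Resisting = 92.0 + 106.1·tan29.8° = 92.0 + 60.8 = 152.7 kN/m
FS = 152.7 / 65.2 = 2.344

FS = 2.34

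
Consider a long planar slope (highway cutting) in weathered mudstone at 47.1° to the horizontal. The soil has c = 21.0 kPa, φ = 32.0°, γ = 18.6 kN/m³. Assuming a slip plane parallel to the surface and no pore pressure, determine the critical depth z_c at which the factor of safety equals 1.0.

Setting FS = 1.00 in FS = [c + γz cos²β tanφ] / [γz sinβ cosβ] and solving for z:
z = c / [γ cosβ (FS·sinβ − cosβ·tanφ)]
  = 21.0 / [18.6·cos47.1°·(1.00·sin47.1° − cos47.1°·tan32.0°)]
  = 21.0 / [18.6·0.6807·(1.00·0.7325 − 0.6807·0.6249)]
  = 21.0 / 3.8893 = 5.399 m

z_c = 5.40 m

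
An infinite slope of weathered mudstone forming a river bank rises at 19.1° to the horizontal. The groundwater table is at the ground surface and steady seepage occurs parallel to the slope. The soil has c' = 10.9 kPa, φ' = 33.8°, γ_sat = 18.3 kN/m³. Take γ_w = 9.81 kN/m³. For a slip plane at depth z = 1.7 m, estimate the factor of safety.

FS = 2.03

With seepage parallel to the slope and the water table at the surface, the effective normal stress on the slip plane uses the buoyant unit weight γ' = γ_sat − γ_w while the driving shear stress uses γ_sat:
FS = [c' + γ' z cos²β tanφ'] / [γ_sat z sinβ cosβ]
γ' = 18.3 − 9.81 = 8.49 kN/m³
Numerator = 10.9 + 8.49·1.7·cos²19.1°·tan33.8° = 10.9 + 8.49·1.7·0.8929·0.6694 = 19.528 kPa
Denominator = 18.3·1.7·sin19.1°·cos19.1° = 18.3·1.7·0.3272·0.9449 = 9.619 kPa
FS = 19.528 / 9.619 = 2.030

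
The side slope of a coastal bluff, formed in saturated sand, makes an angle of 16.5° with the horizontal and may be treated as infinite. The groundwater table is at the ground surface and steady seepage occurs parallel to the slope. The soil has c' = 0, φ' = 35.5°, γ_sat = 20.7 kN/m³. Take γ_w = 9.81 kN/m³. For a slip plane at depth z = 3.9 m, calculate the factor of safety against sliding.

With seepage parallel to the slope and the water table at the surface, the effective normal stress on the slip plane uses the buoyant unit weight γ' = γ_sat − γ_w while the driving shear stress uses γ_sat:
FS = [c' + γ' z cos²β tanφ'] / [γ_sat z sinβ cosβ]
(For c' = 0 this reduces to FS = (γ'/γ_sat)·tanφ'/tanβ.)
γ' = 20.7 − 9.81 = 10.89 kN/m³
Numerator = 0.0 + 10.89·3.9·cos²16.5°·tan35.5° = 0.0 + 10.89·3.9·0.9193·0.7133 = 27.851 kPa
Denominator = 20.7·3.9·sin16.5°·cos16.5° = 20.7·3.9·0.2840·0.9588 = 21.984 kPa
FS = 27.851 / 21.984 = 1.267

FS = 1.27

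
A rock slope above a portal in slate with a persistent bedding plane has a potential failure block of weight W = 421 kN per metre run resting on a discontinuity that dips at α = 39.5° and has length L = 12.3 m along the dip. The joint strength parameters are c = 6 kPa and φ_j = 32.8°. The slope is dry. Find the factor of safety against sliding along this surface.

Resolving the block weight along and normal to the plane and applying the Mohr–Coulomb strength on the joint:
N' = W cosα = 421·cos39.5° = 324.9 kN/m
Driving force T = W sinα = 421·sin39.5° = 267.8 kN/m
Resisting force R = c·L + N'·tanφ_j = 6·12.3 + 324.9·tan32.8° = 73.8 + 209.4 = 283.2 kN/m
FS = R / T = 283.2 / 267.8 = 1.057

FS = 1.06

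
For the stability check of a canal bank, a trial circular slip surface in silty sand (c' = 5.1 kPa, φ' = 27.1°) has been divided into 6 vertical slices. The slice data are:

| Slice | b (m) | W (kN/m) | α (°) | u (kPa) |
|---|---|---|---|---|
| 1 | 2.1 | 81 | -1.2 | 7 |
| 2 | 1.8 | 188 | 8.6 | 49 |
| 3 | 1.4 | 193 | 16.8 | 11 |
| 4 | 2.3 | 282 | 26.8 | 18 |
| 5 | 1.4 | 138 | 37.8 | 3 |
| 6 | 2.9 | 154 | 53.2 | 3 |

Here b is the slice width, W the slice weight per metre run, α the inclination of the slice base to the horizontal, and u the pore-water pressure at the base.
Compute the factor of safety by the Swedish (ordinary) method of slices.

FS = 1.06

Ordinary method of slices: FS = Σ[c'·Δl_i + (W_i cosα_i − u_i·Δl_i)·tanφ'] / Σ W_i sinα_i, with Δl_i = b_i / cosα_i.
Slice 1: Δl = 2.1/cos(-1.2°) = 2.100 m; N'_1 = 81·cos(-1.2°) − 7·2.100 = 66.3; c'Δl = 10.71; W sinα = -1.7
Slice 2: Δl = 1.8/cos8.6° = 1.820 m; N'_2 = 188·cos8.6° − 49·1.820 = 96.7; c'Δl = 9.28; W sinα = 28.1
Slice 3: Δl = 1.4/cos16.8° = 1.462 m; N'_3 = 193·cos16.8° − 11·1.462 = 168.7; c'Δl = 7.46; W sinα = 55.8
Slice 4: Δl = 2.3/cos26.8° = 2.577 m; N'_4 = 282·cos26.8° − 18·2.577 = 205.3; c'Δl = 13.14; W sinα = 127.1
Slice 5: Δl = 1.4/cos37.8° = 1.772 m; N'_5 = 138·cos37.8° − 3·1.772 = 103.7; c'Δl = 9.04; W sinα = 84.6
Slice 6: Δl = 2.9/cos53.2° = 4.841 m; N'_6 = 154·cos53.2° − 3·4.841 = 77.7; c'Δl = 24.69; W sinα = 123.3
Σc'Δl = 74.3 kN/m; ΣN' = 718.4 kN/m; ΣW sinα = 417.2 kN/m
Resisting = 74.3 + 718.4·tan27.1° = 74.3 + 367.6 = 442.0 kN/m
FS = 442.0 / 417.2 = 1.059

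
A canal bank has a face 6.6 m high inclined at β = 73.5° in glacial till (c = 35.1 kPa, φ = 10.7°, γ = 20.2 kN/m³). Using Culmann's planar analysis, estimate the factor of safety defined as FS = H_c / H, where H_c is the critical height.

FS = 1.83

H_c = (4c/γ) · sinβ cosφ / [1 − cos(β − φ)]
    = (4·35.1/20.2) · sin73.5°·cos10.7° / [1 − cos62.8°]
    = 6.950 · 0.9421 / 0.5429 = 12.06 m
FS = H_c / H = 12.06 / 6.6 = 1.828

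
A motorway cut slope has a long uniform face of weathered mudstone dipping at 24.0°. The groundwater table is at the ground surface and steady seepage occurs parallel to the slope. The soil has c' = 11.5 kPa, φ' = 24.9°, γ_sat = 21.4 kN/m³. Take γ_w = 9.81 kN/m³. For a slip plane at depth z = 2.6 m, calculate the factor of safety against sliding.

With seepage parallel to the slope and the water table at the surface, the effective normal stress on the slip plane uses the buoyant unit weight γ' = γ_sat − γ_w while the driving shear stress uses γ_sat:
FS = [c' + γ' z cos²β tanφ'] / [γ_sat z sinβ cosβ]
γ' = 21.4 − 9.81 = 11.59 kN/m³
Numerator = 11.5 + 11.59·2.6·cos²24.0°·tan24.9° = 11.5 + 11.59·2.6·0.8346·0.4642 = 23.174 kPa
Denominator = 21.4·2.6·sin24.0°·cos24.0° = 21.4·2.6·0.4067·0.9135 = 20.674 kPa
FS = 23.174 / 20.674 = 1.121

FS = 1.12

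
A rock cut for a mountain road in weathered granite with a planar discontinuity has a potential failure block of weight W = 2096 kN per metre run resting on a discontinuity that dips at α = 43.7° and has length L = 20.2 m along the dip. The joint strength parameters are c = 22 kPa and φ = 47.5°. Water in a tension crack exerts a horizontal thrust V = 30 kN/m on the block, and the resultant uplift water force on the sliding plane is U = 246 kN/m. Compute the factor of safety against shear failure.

Resolving the block weight along and normal to the plane and applying the Mohr–Coulomb strength on the joint:
N' = W cosα − U − V sinα = 2096·cos43.7° − 246 − 30·sin43.7° = 1248.6 kN/m
Driving force T = W sinα + V cosα = 2096·sin43.7° + 30·cos43.7° = 1469.8 kN/m
Resisting force R = c·L + N'·tanφ = 22·20.2 + 1248.6·tan47.5° = 444.4 + 1362.6 = 1807.0 kN/m
FS = R / T = 1807.0 / 1469.8 = 1.229

FS = 1.23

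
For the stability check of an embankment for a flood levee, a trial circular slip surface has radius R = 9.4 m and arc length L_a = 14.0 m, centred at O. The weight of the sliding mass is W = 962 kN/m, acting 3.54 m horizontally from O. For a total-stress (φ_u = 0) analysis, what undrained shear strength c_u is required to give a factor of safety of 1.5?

c_u = 38.8 kPa

FS = c_u·L_a·R / (W·d), so c_u = FS·W·d / (L_a·R).
c_u = 1.5·962·3.54 / (14.00·9.4) = 5108.2 / 131.60 = 38.82 kPa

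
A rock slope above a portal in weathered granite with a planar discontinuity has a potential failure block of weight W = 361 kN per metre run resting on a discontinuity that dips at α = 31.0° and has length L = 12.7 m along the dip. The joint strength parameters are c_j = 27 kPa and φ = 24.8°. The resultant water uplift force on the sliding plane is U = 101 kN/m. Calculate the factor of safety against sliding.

FS = 2.36

Resolving the block weight along and normal to the plane and applying the Mohr–Coulomb strength on the joint:
N' = W cosα − U = 361·cos31.0° − 101 = 208.4 kN/m
Driving force T = W sinα = 361·sin31.0° = 185.9 kN/m
Resisting force R = c_j·L + N'·tanφ = 27·12.7 + 208.4·tan24.8° = 342.9 + 96.3 = 439.2 kN/m
FS = R / T = 439.2 / 185.9 = 2.362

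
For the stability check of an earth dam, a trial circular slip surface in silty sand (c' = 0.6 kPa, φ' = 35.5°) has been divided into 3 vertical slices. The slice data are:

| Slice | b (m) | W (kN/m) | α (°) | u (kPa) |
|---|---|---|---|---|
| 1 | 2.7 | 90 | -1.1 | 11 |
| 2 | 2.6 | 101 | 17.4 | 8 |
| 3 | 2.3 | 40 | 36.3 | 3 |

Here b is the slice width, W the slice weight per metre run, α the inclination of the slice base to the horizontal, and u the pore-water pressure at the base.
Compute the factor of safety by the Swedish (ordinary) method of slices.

FS = 2.26

Ordinary method of slices: FS = Σ[c'·Δl_i + (W_i cosα_i − u_i·Δl_i)·tanφ'] / Σ W_i sinα_i, with Δl_i = b_i / cosα_i.
Slice 1: Δl = 2.7/cos(-1.1°) = 2.700 m; N'_1 = 90·cos(-1.1°) − 11·2.700 = 60.3; c'Δl = 1.62; W sinα = -1.7
Slice 2: Δl = 2.6/cos17.4° = 2.725 m; N'_2 = 101·cos17.4° − 8·2.725 = 74.6; c'Δl = 1.63; W sinα = 30.2
Slice 3: Δl = 2.3/cos36.3° = 2.854 m; N'_3 = 40·cos36.3° − 3·2.854 = 23.7; c'Δl = 1.71; W sinα = 23.7
Σc'Δl = 5.0 kN/m; ΣN' = 158.5 kN/m; ΣW sinα = 52.2 kN/m
Resisting = 5.0 + 158.5·tan35.5° = 5.0 + 113.1 = 118.0 kN/m
FS = 118.0 / 52.2 = 2.263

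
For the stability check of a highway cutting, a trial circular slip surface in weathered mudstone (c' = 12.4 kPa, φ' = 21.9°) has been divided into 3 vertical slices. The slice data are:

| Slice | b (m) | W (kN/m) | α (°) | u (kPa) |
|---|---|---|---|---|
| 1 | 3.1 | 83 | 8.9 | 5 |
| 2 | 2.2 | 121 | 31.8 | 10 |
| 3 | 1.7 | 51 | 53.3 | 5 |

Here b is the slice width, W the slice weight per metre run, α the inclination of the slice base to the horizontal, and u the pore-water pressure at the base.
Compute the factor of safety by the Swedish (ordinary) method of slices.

FS = 1.45

Ordinary method of slices: FS = Σ[c'·Δl_i + (W_i cosα_i − u_i·Δl_i)·tanφ'] / Σ W_i sinα_i, with Δl_i = b_i / cosα_i.
Slice 1: Δl = 3.1/cos8.9° = 3.138 m; N'_1 = 83·cos8.9° − 5·3.138 = 66.3; c'Δl = 38.91; W sinα = 12.8
Slice 2: Δl = 2.2/cos31.8° = 2.589 m; N'_2 = 121·cos31.8° − 10·2.589 = 77.0; c'Δl = 32.10; W sinα = 63.8
Slice 3: Δl = 1.7/cos53.3° = 2.845 m; N'_3 = 51·cos53.3° − 5·2.845 = 16.3; c'Δl = 35.27; W sinα = 40.9
Σc'Δl = 106.3 kN/m; ΣN' = 159.5 kN/m; ΣW sinα = 117.5 kN/m
Resisting = 106.3 + 159.5·tan21.9° = 106.3 + 64.1 = 170.4 kN/m
FS = 170.4 / 117.5 = 1.450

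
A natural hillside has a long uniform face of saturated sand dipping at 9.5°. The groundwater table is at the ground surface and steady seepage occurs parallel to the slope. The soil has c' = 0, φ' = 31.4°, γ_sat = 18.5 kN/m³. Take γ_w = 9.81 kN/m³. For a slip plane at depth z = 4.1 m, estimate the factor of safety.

FS = 1.71

With seepage parallel to the slope and the water table at the surface, the effective normal stress on the slip plane uses the buoyant unit weight γ' = γ_sat − γ_w while the driving shear stress uses γ_sat:
FS = [c' + γ' z cos²β tanφ'] / [γ_sat z sinβ cosβ]
(For c' = 0 this reduces to FS = (γ'/γ_sat)·tanφ'/tanβ.)
γ' = 18.5 − 9.81 = 8.69 kN/m³
Numerator = 0.0 + 8.69·4.1·cos²9.5°·tan31.4° = 0.0 + 8.69·4.1·0.9728·0.6104 = 21.156 kPa
Denominator = 18.5·4.1·sin9.5°·cos9.5° = 18.5·4.1·0.1650·0.9863 = 12.347 kPa
FS = 21.156 / 12.347 = 1.713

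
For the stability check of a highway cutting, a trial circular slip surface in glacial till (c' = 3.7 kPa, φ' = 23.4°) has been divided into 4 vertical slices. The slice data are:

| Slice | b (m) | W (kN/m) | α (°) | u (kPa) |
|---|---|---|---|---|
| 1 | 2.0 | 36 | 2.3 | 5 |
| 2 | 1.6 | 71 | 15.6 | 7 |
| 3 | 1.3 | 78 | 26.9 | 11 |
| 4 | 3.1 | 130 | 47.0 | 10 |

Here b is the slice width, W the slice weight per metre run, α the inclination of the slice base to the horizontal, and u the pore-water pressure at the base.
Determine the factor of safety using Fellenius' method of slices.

FS = 0.75

Ordinary method of slices: FS = Σ[c'·Δl_i + (W_i cosα_i − u_i·Δl_i)·tanφ'] / Σ W_i sinα_i, with Δl_i = b_i / cosα_i.
Slice 1: Δl = 2.0/cos2.3° = 2.002 m; N'_1 = 36·cos2.3° − 5·2.002 = 26.0; c'Δl = 7.41; W sinα = 1.4
Slice 2: Δl = 1.6/cos15.6° = 1.661 m; N'_2 = 71·cos15.6° − 7·1.661 = 56.8; c'Δl = 6.15; W sinα = 19.1
Slice 3: Δl = 1.3/cos26.9° = 1.458 m; N'_3 = 78·cos26.9° − 11·1.458 = 53.5; c'Δl = 5.39; W sinα = 35.3
Slice 4: Δl = 3.1/cos47.0° = 4.545 m; N'_4 = 130·cos47.0° − 10·4.545 = 43.2; c'Δl = 16.82; W sinα = 95.1
Σc'Δl = 35.8 kN/m; ΣN' = 179.4 kN/m; ΣW sinα = 150.9 kN/m
Resisting = 35.8 + 179.4·tan23.4° = 35.8 + 77.7 = 113.4 kN/m
FS = 113.4 / 150.9 = 0.752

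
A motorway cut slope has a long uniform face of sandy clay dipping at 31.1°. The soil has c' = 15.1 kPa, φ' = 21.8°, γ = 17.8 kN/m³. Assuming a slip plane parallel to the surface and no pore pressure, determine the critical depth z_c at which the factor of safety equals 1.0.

z_c = 5.69 m

Setting FS = 1.00 in FS = [c' + γz cos²β tanφ'] / [γz sinβ cosβ] and solving for z:
z = c' / [γ cosβ (FS·sinβ − cosβ·tanφ')]
  = 15.1 / [17.8·cos31.1°·(1.00·sin31.1° − cos31.1°·tan21.8°)]
  = 15.1 / [17.8·0.8563·(1.00·0.5165 − 0.8563·0.4000)]
  = 15.1 / 2.6528 = 5.692 m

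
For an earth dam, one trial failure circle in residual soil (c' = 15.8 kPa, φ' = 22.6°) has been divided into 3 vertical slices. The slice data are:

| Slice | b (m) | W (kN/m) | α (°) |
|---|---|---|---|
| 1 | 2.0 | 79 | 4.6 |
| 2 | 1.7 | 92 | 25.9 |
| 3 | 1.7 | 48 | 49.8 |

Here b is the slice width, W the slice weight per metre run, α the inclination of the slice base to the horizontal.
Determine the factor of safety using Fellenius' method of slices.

FS = 2.20

Ordinary method of slices: FS = Σ[c'·Δl_i + (W_i cosα_i)·tanφ'] / Σ W_i sinα_i, with Δl_i = b_i / cosα_i.
Slice 1: Δl = 2.0/cos4.6° = 2.006 m; N'_1 = 79·cos4.6° = 78.7; c'Δl = 31.70; W sinα = 6.3
Slice 2: Δl = 1.7/cos25.9° = 1.890 m; N'_2 = 92·cos25.9° = 82.8; c'Δl = 29.86; W sinα = 40.2
Slice 3: Δl = 1.7/cos49.8° = 2.634 m; N'_3 = 48·cos49.8° = 31.0; c'Δl = 41.61; W sinα = 36.7
Σc'Δl = 103.2 kN/m; ΣN' = 192.5 kN/m; ΣW sinα = 83.2 kN/m
Resisting = 103.2 + 192.5·tan22.6° = 103.2 + 80.1 = 183.3 kN/m
FS = 183.3 / 83.2 = 2.204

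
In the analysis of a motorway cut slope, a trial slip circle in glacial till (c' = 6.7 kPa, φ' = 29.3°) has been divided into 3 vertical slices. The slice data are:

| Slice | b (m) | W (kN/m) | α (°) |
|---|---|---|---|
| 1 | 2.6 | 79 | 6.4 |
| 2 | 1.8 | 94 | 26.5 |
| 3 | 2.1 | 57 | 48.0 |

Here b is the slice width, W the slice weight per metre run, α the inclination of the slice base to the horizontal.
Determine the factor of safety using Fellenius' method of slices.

FS = 1.77

Ordinary method of slices: FS = Σ[c'·Δl_i + (W_i cosα_i)·tanφ'] / Σ W_i sinα_i, with Δl_i = b_i / cosα_i.
Slice 1: Δl = 2.6/cos6.4° = 2.616 m; N'_1 = 79·cos6.4° = 78.5; c'Δl = 17.53; W sinα = 8.8
Slice 2: Δl = 1.8/cos26.5° = 2.011 m; N'_2 = 94·cos26.5° = 84.1; c'Δl = 13.48; W sinα = 41.9
Slice 3: Δl = 2.1/cos48.0° = 3.138 m; N'_3 = 57·cos48.0° = 38.1; c'Δl = 21.03; W sinα = 42.4
Σc'Δl = 52.0 kN/m; ΣN' = 200.8 kN/m; ΣW sinα = 93.1 kN/m
Resisting = 52.0 + 200.8·tan29.3° = 52.0 + 112.7 = 164.7 kN/m
FS = 164.7 / 93.1 = 1.769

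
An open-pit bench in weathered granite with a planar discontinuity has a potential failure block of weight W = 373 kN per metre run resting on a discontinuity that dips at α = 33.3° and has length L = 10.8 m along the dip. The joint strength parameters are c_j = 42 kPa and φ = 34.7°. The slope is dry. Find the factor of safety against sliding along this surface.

FS = 3.27

Resolving the block weight along and normal to the plane and applying the Mohr–Coulomb strength on the joint:
N' = W cosα = 373·cos33.3° = 311.8 kN/m
Driving force T = W sinα = 373·sin33.3° = 204.8 kN/m
Resisting force R = c_j·L + N'·tanφ = 42·10.8 + 311.8·tan34.7° = 453.6 + 215.9 = 669.5 kN/m
FS = R / T = 669.5 / 204.8 = 3.269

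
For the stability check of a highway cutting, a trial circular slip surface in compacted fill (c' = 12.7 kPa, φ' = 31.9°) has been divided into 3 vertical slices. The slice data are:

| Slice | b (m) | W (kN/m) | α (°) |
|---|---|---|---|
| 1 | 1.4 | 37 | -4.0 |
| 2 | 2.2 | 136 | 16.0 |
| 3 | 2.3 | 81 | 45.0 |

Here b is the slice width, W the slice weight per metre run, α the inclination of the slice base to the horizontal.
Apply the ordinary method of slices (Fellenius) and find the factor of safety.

FS = 2.48

Ordinary method of slices: FS = Σ[c'·Δl_i + (W_i cosα_i)·tanφ'] / Σ W_i sinα_i, with Δl_i = b_i / cosα_i.
Slice 1: Δl = 1.4/cos(-4.0°) = 1.403 m; N'_1 = 37·cos(-4.0°) = 36.9; c'Δl = 17.82; W sinα = -2.6
Slice 2: Δl = 2.2/cos16.0° = 2.289 m; N'_2 = 136·cos16.0° = 130.7; c'Δl = 29.07; W sinα = 37.5
Slice 3: Δl = 2.3/cos45.0° = 3.253 m; N'_3 = 81·cos45.0° = 57.3; c'Δl = 41.31; W sinα = 57.3
Σc'Δl = 88.2 kN/m; ΣN' = 224.9 kN/m; ΣW sinα = 92.2 kN/m
Resisting = 88.2 + 224.9·tan31.9° = 88.2 + 140.0 = 228.2 kN/m
FS = 228.2 / 92.2 = 2.476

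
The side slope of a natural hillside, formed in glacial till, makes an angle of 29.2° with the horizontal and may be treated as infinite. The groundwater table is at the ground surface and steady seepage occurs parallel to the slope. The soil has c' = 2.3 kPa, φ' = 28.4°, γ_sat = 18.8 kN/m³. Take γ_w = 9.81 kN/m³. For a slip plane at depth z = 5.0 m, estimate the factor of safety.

FS = 0.52

With seepage parallel to the slope and the water table at the surface, the effective normal stress on the slip plane uses the buoyant unit weight γ' = γ_sat − γ_w while the driving shear stress uses γ_sat:
FS = [c' + γ' z cos²β tanφ'] / [γ_sat z sinβ cosβ]
γ' = 18.8 − 9.81 = 8.99 kN/m³
Numerator = 2.3 + 8.99·5.0·cos²29.2°·tan28.4° = 2.3 + 8.99·5.0·0.7620·0.5407 = 20.820 kPa
Denominator = 18.8·5.0·sin29.2°·cos29.2° = 18.8·5.0·0.4879·0.8729 = 40.031 kPa
FS = 20.820 / 40.031 = 0.520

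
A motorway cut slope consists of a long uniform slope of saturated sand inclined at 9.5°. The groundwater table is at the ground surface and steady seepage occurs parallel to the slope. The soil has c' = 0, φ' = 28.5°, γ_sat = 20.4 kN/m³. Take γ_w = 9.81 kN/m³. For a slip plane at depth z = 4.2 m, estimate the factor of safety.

With seepage parallel to the slope and the water table at the surface, the effective normal stress on the slip plane uses the buoyant unit weight γ' = γ_sat − γ_w while the driving shear stress uses γ_sat:
FS = [c' + γ' z cos²β tanφ'] / [γ_sat z sinβ cosβ]
(For c' = 0 this reduces to FS = (γ'/γ_sat)·tanφ'/tanβ.)
γ' = 20.4 − 9.81 = 10.59 kN/m³
Numerator = 0.0 + 10.59·4.2·cos²9.5°·tan28.5° = 0.0 + 10.59·4.2·0.9728·0.5430 = 23.492 kPa
Denominator = 20.4·4.2·sin9.5°·cos9.5° = 20.4·4.2·0.1650·0.9863 = 13.947 kPa
FS = 23.492 / 13.947 = 1.684

FS = 1.68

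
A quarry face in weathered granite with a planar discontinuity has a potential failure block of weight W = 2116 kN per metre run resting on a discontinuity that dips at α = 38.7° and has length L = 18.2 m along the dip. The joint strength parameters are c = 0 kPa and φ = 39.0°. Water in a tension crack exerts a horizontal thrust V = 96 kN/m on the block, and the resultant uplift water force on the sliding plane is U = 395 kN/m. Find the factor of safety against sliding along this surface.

FS = 0.69

Resolving the block weight along and normal to the plane and applying the Mohr–Coulomb strength on the joint:
N' = W cosα − U − V sinα = 2116·cos38.7° − 395 − 96·sin38.7° = 1196.4 kN/m
Driving force T = W sinα + V cosα = 2116·sin38.7° + 96·cos38.7° = 1397.9 kN/m
Resisting force R = c·L + N'·tanφ = 0·18.2 + 1196.4·tan39.0° = 0.0 + 968.8 = 968.8 kN/m
FS = R / T = 968.8 / 1397.9 = 0.693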